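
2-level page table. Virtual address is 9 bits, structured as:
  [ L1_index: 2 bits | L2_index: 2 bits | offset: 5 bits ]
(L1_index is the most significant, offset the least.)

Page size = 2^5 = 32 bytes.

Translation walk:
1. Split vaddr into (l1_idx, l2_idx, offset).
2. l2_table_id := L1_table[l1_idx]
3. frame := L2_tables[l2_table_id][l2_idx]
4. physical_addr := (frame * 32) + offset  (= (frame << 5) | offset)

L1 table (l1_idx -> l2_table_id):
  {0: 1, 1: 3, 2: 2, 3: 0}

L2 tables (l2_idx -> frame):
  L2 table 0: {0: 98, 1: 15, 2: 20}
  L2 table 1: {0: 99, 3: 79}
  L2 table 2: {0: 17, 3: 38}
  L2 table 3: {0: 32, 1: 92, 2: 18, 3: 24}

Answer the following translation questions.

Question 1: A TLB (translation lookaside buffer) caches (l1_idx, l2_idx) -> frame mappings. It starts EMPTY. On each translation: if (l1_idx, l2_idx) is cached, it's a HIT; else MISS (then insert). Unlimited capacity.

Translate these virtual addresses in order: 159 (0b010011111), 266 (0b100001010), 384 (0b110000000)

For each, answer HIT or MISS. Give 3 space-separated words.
vaddr=159: (1,0) not in TLB -> MISS, insert
vaddr=266: (2,0) not in TLB -> MISS, insert
vaddr=384: (3,0) not in TLB -> MISS, insert

Answer: MISS MISS MISS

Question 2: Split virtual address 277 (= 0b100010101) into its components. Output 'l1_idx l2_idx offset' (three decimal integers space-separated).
vaddr = 277 = 0b100010101
  top 2 bits -> l1_idx = 2
  next 2 bits -> l2_idx = 0
  bottom 5 bits -> offset = 21

Answer: 2 0 21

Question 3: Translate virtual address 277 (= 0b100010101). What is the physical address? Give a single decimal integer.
Answer: 565

Derivation:
vaddr = 277 = 0b100010101
Split: l1_idx=2, l2_idx=0, offset=21
L1[2] = 2
L2[2][0] = 17
paddr = 17 * 32 + 21 = 565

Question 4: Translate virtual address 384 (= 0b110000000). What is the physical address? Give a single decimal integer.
Answer: 3136

Derivation:
vaddr = 384 = 0b110000000
Split: l1_idx=3, l2_idx=0, offset=0
L1[3] = 0
L2[0][0] = 98
paddr = 98 * 32 + 0 = 3136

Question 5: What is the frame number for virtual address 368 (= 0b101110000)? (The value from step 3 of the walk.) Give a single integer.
vaddr = 368: l1_idx=2, l2_idx=3
L1[2] = 2; L2[2][3] = 38

Answer: 38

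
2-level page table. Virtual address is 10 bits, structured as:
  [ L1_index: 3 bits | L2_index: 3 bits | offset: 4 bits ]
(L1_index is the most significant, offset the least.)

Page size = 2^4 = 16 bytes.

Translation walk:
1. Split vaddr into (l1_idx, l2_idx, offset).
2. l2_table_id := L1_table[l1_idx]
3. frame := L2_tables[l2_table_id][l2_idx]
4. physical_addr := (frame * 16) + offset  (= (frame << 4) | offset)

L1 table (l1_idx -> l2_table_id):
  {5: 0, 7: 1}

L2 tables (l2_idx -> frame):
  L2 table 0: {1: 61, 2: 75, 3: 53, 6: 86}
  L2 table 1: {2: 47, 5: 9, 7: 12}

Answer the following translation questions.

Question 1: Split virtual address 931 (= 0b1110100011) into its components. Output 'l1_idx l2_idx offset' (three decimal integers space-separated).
Answer: 7 2 3

Derivation:
vaddr = 931 = 0b1110100011
  top 3 bits -> l1_idx = 7
  next 3 bits -> l2_idx = 2
  bottom 4 bits -> offset = 3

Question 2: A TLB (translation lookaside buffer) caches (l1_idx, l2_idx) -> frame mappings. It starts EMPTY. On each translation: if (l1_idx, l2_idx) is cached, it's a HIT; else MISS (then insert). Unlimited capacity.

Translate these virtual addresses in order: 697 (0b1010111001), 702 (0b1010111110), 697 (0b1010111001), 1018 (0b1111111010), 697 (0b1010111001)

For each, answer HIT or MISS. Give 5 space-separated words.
vaddr=697: (5,3) not in TLB -> MISS, insert
vaddr=702: (5,3) in TLB -> HIT
vaddr=697: (5,3) in TLB -> HIT
vaddr=1018: (7,7) not in TLB -> MISS, insert
vaddr=697: (5,3) in TLB -> HIT

Answer: MISS HIT HIT MISS HIT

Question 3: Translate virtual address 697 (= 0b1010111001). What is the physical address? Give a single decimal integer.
Answer: 857

Derivation:
vaddr = 697 = 0b1010111001
Split: l1_idx=5, l2_idx=3, offset=9
L1[5] = 0
L2[0][3] = 53
paddr = 53 * 16 + 9 = 857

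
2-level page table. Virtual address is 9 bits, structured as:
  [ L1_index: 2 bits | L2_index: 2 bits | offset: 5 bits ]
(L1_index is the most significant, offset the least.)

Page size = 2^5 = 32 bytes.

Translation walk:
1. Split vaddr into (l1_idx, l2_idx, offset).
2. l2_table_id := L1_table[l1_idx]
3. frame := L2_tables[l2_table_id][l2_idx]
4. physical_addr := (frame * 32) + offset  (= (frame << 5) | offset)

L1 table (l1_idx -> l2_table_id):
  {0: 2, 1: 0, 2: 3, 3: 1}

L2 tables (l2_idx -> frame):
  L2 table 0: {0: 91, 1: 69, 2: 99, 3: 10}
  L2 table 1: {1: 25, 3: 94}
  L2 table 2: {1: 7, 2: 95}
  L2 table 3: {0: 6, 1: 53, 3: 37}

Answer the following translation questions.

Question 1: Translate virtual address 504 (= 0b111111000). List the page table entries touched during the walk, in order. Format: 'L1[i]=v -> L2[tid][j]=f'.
Answer: L1[3]=1 -> L2[1][3]=94

Derivation:
vaddr = 504 = 0b111111000
Split: l1_idx=3, l2_idx=3, offset=24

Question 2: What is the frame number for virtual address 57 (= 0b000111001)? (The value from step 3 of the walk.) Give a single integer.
Answer: 7

Derivation:
vaddr = 57: l1_idx=0, l2_idx=1
L1[0] = 2; L2[2][1] = 7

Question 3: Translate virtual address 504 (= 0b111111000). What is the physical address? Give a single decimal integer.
vaddr = 504 = 0b111111000
Split: l1_idx=3, l2_idx=3, offset=24
L1[3] = 1
L2[1][3] = 94
paddr = 94 * 32 + 24 = 3032

Answer: 3032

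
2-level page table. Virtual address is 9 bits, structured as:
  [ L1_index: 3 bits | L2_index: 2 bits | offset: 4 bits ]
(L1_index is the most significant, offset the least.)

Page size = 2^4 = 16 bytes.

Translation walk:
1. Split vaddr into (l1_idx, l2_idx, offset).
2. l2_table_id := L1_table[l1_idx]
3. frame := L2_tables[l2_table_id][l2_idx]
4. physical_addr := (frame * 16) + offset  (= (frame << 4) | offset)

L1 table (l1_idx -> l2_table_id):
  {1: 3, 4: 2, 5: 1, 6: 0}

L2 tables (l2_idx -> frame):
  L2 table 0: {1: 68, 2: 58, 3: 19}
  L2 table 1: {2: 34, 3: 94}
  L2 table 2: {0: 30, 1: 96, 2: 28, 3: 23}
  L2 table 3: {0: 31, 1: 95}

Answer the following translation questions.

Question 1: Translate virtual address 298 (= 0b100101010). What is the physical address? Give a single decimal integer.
Answer: 458

Derivation:
vaddr = 298 = 0b100101010
Split: l1_idx=4, l2_idx=2, offset=10
L1[4] = 2
L2[2][2] = 28
paddr = 28 * 16 + 10 = 458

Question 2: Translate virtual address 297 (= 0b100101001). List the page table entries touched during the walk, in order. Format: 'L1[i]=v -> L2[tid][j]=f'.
vaddr = 297 = 0b100101001
Split: l1_idx=4, l2_idx=2, offset=9

Answer: L1[4]=2 -> L2[2][2]=28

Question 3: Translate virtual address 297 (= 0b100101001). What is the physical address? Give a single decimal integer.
vaddr = 297 = 0b100101001
Split: l1_idx=4, l2_idx=2, offset=9
L1[4] = 2
L2[2][2] = 28
paddr = 28 * 16 + 9 = 457

Answer: 457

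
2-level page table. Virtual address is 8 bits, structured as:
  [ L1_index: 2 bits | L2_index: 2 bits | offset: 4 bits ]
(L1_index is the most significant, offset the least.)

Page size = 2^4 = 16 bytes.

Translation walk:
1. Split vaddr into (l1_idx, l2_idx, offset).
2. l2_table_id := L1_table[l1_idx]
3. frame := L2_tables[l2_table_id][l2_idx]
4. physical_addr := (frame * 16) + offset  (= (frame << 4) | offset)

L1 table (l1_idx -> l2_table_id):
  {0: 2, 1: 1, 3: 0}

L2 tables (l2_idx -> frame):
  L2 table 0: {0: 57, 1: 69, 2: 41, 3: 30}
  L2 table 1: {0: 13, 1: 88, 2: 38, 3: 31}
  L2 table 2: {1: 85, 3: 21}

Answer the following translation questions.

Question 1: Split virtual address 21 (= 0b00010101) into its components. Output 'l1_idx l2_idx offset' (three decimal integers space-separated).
vaddr = 21 = 0b00010101
  top 2 bits -> l1_idx = 0
  next 2 bits -> l2_idx = 1
  bottom 4 bits -> offset = 5

Answer: 0 1 5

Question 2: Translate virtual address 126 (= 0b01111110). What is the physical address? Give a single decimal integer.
vaddr = 126 = 0b01111110
Split: l1_idx=1, l2_idx=3, offset=14
L1[1] = 1
L2[1][3] = 31
paddr = 31 * 16 + 14 = 510

Answer: 510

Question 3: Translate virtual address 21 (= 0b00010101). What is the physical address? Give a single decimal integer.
vaddr = 21 = 0b00010101
Split: l1_idx=0, l2_idx=1, offset=5
L1[0] = 2
L2[2][1] = 85
paddr = 85 * 16 + 5 = 1365

Answer: 1365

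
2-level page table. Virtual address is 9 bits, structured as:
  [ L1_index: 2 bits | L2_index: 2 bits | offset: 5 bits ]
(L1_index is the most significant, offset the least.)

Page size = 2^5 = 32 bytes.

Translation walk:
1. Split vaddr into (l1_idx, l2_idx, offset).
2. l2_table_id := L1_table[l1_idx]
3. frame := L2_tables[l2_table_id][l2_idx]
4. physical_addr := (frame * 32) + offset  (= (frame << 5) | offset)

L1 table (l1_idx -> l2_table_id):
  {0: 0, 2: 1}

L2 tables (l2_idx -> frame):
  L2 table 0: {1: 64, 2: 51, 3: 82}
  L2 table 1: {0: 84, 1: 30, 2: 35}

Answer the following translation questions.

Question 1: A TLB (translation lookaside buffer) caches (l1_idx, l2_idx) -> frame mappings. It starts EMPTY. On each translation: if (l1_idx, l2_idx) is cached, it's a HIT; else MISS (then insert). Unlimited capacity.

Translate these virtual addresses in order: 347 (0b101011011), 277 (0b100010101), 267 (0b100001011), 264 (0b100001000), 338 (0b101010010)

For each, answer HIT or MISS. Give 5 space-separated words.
vaddr=347: (2,2) not in TLB -> MISS, insert
vaddr=277: (2,0) not in TLB -> MISS, insert
vaddr=267: (2,0) in TLB -> HIT
vaddr=264: (2,0) in TLB -> HIT
vaddr=338: (2,2) in TLB -> HIT

Answer: MISS MISS HIT HIT HIT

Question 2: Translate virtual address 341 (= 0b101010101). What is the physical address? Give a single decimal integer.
Answer: 1141

Derivation:
vaddr = 341 = 0b101010101
Split: l1_idx=2, l2_idx=2, offset=21
L1[2] = 1
L2[1][2] = 35
paddr = 35 * 32 + 21 = 1141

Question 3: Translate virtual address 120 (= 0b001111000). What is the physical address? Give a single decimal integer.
vaddr = 120 = 0b001111000
Split: l1_idx=0, l2_idx=3, offset=24
L1[0] = 0
L2[0][3] = 82
paddr = 82 * 32 + 24 = 2648

Answer: 2648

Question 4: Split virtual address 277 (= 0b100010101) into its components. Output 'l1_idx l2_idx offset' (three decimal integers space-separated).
vaddr = 277 = 0b100010101
  top 2 bits -> l1_idx = 2
  next 2 bits -> l2_idx = 0
  bottom 5 bits -> offset = 21

Answer: 2 0 21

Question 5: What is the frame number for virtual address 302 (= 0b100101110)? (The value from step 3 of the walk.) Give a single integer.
vaddr = 302: l1_idx=2, l2_idx=1
L1[2] = 1; L2[1][1] = 30

Answer: 30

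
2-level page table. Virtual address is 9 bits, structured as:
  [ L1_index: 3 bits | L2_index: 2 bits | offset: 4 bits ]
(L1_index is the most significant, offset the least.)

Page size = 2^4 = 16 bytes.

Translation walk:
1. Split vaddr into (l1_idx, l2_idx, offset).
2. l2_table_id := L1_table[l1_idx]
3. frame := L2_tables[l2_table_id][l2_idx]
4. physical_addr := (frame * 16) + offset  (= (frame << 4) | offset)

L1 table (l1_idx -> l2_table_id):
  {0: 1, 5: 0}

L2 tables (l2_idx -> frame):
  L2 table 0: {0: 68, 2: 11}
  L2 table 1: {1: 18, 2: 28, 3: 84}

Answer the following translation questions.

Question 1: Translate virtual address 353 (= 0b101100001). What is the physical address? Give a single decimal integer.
vaddr = 353 = 0b101100001
Split: l1_idx=5, l2_idx=2, offset=1
L1[5] = 0
L2[0][2] = 11
paddr = 11 * 16 + 1 = 177

Answer: 177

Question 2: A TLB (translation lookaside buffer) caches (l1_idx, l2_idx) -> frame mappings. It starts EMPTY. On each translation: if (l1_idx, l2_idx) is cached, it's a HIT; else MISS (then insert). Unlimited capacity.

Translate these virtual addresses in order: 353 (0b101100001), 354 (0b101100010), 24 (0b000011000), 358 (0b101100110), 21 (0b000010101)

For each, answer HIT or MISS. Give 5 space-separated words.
Answer: MISS HIT MISS HIT HIT

Derivation:
vaddr=353: (5,2) not in TLB -> MISS, insert
vaddr=354: (5,2) in TLB -> HIT
vaddr=24: (0,1) not in TLB -> MISS, insert
vaddr=358: (5,2) in TLB -> HIT
vaddr=21: (0,1) in TLB -> HIT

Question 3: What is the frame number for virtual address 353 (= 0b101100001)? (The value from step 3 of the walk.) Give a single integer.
Answer: 11

Derivation:
vaddr = 353: l1_idx=5, l2_idx=2
L1[5] = 0; L2[0][2] = 11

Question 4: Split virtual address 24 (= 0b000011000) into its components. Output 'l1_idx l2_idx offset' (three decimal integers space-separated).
Answer: 0 1 8

Derivation:
vaddr = 24 = 0b000011000
  top 3 bits -> l1_idx = 0
  next 2 bits -> l2_idx = 1
  bottom 4 bits -> offset = 8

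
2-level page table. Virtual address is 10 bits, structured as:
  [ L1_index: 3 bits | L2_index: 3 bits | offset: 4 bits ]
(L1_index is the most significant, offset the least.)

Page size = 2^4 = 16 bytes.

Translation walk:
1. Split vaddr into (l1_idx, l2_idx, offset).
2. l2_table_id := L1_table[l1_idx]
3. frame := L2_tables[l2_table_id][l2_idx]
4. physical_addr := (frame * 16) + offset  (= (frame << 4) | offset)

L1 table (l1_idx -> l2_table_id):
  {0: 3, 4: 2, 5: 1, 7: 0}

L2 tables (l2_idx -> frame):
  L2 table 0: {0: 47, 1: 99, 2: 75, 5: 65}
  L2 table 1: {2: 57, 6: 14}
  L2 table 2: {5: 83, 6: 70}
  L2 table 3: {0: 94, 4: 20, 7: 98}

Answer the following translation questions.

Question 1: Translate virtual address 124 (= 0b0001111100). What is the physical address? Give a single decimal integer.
Answer: 1580

Derivation:
vaddr = 124 = 0b0001111100
Split: l1_idx=0, l2_idx=7, offset=12
L1[0] = 3
L2[3][7] = 98
paddr = 98 * 16 + 12 = 1580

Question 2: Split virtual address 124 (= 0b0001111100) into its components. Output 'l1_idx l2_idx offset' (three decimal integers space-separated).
Answer: 0 7 12

Derivation:
vaddr = 124 = 0b0001111100
  top 3 bits -> l1_idx = 0
  next 3 bits -> l2_idx = 7
  bottom 4 bits -> offset = 12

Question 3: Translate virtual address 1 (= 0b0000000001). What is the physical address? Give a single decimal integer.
Answer: 1505

Derivation:
vaddr = 1 = 0b0000000001
Split: l1_idx=0, l2_idx=0, offset=1
L1[0] = 3
L2[3][0] = 94
paddr = 94 * 16 + 1 = 1505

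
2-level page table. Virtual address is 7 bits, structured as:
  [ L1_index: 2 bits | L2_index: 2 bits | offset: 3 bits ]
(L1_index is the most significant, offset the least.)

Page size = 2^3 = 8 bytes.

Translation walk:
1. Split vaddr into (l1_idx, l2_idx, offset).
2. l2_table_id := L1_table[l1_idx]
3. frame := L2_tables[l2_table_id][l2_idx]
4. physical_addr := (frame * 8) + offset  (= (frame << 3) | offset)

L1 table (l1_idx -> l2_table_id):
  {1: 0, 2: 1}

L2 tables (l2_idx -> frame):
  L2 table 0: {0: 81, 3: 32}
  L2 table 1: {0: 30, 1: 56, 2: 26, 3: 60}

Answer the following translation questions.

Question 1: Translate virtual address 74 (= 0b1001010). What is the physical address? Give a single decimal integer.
Answer: 450

Derivation:
vaddr = 74 = 0b1001010
Split: l1_idx=2, l2_idx=1, offset=2
L1[2] = 1
L2[1][1] = 56
paddr = 56 * 8 + 2 = 450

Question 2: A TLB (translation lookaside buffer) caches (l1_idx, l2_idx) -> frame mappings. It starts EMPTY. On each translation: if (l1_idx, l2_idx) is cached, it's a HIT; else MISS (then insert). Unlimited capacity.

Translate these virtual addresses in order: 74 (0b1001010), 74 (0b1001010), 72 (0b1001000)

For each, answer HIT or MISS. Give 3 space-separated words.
vaddr=74: (2,1) not in TLB -> MISS, insert
vaddr=74: (2,1) in TLB -> HIT
vaddr=72: (2,1) in TLB -> HIT

Answer: MISS HIT HIT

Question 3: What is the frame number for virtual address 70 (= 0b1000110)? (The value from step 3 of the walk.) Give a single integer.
Answer: 30

Derivation:
vaddr = 70: l1_idx=2, l2_idx=0
L1[2] = 1; L2[1][0] = 30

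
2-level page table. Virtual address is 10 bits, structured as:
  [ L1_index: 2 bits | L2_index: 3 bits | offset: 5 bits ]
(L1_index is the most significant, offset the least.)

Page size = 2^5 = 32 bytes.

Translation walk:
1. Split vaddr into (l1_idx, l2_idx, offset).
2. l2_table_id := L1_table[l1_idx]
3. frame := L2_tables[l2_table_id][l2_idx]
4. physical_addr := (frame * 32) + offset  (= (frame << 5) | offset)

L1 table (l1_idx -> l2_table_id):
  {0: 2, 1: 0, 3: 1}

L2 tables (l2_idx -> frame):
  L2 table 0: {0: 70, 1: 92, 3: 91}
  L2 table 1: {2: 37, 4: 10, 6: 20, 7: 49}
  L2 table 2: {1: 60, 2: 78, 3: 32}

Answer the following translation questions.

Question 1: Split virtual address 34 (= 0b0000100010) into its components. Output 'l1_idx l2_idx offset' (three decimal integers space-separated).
Answer: 0 1 2

Derivation:
vaddr = 34 = 0b0000100010
  top 2 bits -> l1_idx = 0
  next 3 bits -> l2_idx = 1
  bottom 5 bits -> offset = 2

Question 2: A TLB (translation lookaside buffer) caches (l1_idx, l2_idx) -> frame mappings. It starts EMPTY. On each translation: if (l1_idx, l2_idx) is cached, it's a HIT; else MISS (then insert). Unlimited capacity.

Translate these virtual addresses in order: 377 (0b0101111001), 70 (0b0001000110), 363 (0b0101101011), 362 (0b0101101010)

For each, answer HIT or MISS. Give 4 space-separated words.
Answer: MISS MISS HIT HIT

Derivation:
vaddr=377: (1,3) not in TLB -> MISS, insert
vaddr=70: (0,2) not in TLB -> MISS, insert
vaddr=363: (1,3) in TLB -> HIT
vaddr=362: (1,3) in TLB -> HIT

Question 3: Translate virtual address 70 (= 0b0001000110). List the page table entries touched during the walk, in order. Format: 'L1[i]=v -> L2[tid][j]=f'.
Answer: L1[0]=2 -> L2[2][2]=78

Derivation:
vaddr = 70 = 0b0001000110
Split: l1_idx=0, l2_idx=2, offset=6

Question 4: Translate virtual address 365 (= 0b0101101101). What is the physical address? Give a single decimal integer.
vaddr = 365 = 0b0101101101
Split: l1_idx=1, l2_idx=3, offset=13
L1[1] = 0
L2[0][3] = 91
paddr = 91 * 32 + 13 = 2925

Answer: 2925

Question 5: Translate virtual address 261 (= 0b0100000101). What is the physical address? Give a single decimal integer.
vaddr = 261 = 0b0100000101
Split: l1_idx=1, l2_idx=0, offset=5
L1[1] = 0
L2[0][0] = 70
paddr = 70 * 32 + 5 = 2245

Answer: 2245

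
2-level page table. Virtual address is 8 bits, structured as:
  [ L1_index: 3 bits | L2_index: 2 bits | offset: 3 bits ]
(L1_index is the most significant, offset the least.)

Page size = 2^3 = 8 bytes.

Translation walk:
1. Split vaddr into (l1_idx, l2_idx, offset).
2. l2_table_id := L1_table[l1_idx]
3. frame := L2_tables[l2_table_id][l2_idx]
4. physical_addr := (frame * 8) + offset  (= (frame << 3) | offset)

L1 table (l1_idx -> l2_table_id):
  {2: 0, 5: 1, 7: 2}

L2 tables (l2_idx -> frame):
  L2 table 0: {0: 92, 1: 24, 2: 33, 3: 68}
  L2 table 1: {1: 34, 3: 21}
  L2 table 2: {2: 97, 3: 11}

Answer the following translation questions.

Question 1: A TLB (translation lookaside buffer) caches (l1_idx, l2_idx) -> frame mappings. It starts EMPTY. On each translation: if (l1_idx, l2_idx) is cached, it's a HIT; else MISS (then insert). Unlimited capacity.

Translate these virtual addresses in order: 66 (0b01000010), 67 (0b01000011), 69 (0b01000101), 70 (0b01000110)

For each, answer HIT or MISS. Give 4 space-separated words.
Answer: MISS HIT HIT HIT

Derivation:
vaddr=66: (2,0) not in TLB -> MISS, insert
vaddr=67: (2,0) in TLB -> HIT
vaddr=69: (2,0) in TLB -> HIT
vaddr=70: (2,0) in TLB -> HIT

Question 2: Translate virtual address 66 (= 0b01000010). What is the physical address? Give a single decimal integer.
Answer: 738

Derivation:
vaddr = 66 = 0b01000010
Split: l1_idx=2, l2_idx=0, offset=2
L1[2] = 0
L2[0][0] = 92
paddr = 92 * 8 + 2 = 738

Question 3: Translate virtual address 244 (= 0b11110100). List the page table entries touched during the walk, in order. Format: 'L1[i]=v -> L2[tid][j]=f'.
vaddr = 244 = 0b11110100
Split: l1_idx=7, l2_idx=2, offset=4

Answer: L1[7]=2 -> L2[2][2]=97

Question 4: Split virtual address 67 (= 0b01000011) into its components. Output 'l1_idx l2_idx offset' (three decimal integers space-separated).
vaddr = 67 = 0b01000011
  top 3 bits -> l1_idx = 2
  next 2 bits -> l2_idx = 0
  bottom 3 bits -> offset = 3

Answer: 2 0 3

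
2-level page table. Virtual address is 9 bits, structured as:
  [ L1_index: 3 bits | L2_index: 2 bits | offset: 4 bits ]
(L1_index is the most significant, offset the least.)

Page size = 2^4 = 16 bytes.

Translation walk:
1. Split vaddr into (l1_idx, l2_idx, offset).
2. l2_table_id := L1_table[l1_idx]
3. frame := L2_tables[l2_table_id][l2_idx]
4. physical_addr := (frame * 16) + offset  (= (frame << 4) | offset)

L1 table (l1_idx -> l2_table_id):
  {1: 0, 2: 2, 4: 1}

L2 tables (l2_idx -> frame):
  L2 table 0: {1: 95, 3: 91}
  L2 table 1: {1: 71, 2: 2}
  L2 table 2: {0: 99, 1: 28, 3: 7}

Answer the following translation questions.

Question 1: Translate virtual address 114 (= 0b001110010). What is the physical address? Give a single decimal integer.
Answer: 1458

Derivation:
vaddr = 114 = 0b001110010
Split: l1_idx=1, l2_idx=3, offset=2
L1[1] = 0
L2[0][3] = 91
paddr = 91 * 16 + 2 = 1458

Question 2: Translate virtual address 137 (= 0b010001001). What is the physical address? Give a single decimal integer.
vaddr = 137 = 0b010001001
Split: l1_idx=2, l2_idx=0, offset=9
L1[2] = 2
L2[2][0] = 99
paddr = 99 * 16 + 9 = 1593

Answer: 1593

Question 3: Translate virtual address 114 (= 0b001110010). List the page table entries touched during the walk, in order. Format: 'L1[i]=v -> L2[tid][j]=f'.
vaddr = 114 = 0b001110010
Split: l1_idx=1, l2_idx=3, offset=2

Answer: L1[1]=0 -> L2[0][3]=91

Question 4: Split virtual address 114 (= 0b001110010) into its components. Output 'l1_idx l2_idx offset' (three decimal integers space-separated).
vaddr = 114 = 0b001110010
  top 3 bits -> l1_idx = 1
  next 2 bits -> l2_idx = 3
  bottom 4 bits -> offset = 2

Answer: 1 3 2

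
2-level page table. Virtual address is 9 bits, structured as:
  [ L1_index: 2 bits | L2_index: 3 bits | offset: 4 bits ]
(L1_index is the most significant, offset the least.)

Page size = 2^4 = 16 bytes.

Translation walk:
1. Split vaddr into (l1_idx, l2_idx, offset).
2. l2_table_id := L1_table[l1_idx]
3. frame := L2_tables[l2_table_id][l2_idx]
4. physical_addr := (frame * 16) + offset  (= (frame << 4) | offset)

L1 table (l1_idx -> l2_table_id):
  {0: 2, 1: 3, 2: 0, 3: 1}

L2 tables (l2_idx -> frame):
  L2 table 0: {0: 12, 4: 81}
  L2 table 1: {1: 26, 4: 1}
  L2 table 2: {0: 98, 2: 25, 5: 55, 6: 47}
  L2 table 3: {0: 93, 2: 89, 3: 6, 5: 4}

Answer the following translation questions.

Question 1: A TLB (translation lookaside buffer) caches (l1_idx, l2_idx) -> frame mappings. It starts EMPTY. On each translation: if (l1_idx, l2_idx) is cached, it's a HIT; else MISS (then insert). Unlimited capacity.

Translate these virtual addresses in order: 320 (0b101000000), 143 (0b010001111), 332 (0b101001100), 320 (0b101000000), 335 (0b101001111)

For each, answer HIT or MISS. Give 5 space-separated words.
vaddr=320: (2,4) not in TLB -> MISS, insert
vaddr=143: (1,0) not in TLB -> MISS, insert
vaddr=332: (2,4) in TLB -> HIT
vaddr=320: (2,4) in TLB -> HIT
vaddr=335: (2,4) in TLB -> HIT

Answer: MISS MISS HIT HIT HIT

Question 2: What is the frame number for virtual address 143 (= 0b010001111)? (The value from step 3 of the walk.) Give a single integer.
Answer: 93

Derivation:
vaddr = 143: l1_idx=1, l2_idx=0
L1[1] = 3; L2[3][0] = 93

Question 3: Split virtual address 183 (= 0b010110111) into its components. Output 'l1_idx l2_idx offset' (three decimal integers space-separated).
vaddr = 183 = 0b010110111
  top 2 bits -> l1_idx = 1
  next 3 bits -> l2_idx = 3
  bottom 4 bits -> offset = 7

Answer: 1 3 7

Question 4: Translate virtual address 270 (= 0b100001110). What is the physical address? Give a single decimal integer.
Answer: 206

Derivation:
vaddr = 270 = 0b100001110
Split: l1_idx=2, l2_idx=0, offset=14
L1[2] = 0
L2[0][0] = 12
paddr = 12 * 16 + 14 = 206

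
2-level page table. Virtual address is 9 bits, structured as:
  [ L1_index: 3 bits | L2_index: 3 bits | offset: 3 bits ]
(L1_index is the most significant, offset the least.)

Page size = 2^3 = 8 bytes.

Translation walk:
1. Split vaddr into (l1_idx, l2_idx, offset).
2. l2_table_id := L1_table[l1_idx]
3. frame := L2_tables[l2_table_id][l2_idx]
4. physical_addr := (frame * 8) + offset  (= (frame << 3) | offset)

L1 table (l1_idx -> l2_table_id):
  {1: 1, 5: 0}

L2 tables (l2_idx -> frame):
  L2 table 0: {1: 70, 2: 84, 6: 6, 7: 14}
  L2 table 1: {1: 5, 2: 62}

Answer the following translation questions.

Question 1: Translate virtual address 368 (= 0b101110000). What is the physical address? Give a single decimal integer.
vaddr = 368 = 0b101110000
Split: l1_idx=5, l2_idx=6, offset=0
L1[5] = 0
L2[0][6] = 6
paddr = 6 * 8 + 0 = 48

Answer: 48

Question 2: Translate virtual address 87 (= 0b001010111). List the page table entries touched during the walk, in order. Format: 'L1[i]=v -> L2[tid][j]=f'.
Answer: L1[1]=1 -> L2[1][2]=62

Derivation:
vaddr = 87 = 0b001010111
Split: l1_idx=1, l2_idx=2, offset=7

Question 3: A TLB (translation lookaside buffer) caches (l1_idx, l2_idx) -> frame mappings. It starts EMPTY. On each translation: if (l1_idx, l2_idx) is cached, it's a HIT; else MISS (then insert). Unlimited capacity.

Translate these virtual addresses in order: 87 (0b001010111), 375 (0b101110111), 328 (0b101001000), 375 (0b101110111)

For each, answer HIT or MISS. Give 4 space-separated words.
vaddr=87: (1,2) not in TLB -> MISS, insert
vaddr=375: (5,6) not in TLB -> MISS, insert
vaddr=328: (5,1) not in TLB -> MISS, insert
vaddr=375: (5,6) in TLB -> HIT

Answer: MISS MISS MISS HIT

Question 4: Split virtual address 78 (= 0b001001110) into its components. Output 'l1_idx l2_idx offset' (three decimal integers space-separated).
vaddr = 78 = 0b001001110
  top 3 bits -> l1_idx = 1
  next 3 bits -> l2_idx = 1
  bottom 3 bits -> offset = 6

Answer: 1 1 6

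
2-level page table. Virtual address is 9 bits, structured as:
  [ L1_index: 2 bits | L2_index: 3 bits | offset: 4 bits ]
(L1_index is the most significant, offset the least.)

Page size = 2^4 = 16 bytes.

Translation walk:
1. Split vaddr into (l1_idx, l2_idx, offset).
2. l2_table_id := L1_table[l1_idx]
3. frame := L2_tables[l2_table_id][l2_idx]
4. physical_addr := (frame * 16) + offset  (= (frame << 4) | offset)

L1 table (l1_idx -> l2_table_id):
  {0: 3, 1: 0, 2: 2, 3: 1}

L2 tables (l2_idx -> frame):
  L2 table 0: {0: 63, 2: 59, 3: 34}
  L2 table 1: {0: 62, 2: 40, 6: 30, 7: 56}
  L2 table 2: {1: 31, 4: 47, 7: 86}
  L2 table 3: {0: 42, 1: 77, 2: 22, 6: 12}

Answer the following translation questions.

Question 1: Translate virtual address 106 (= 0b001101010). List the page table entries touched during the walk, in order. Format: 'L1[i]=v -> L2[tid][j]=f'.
vaddr = 106 = 0b001101010
Split: l1_idx=0, l2_idx=6, offset=10

Answer: L1[0]=3 -> L2[3][6]=12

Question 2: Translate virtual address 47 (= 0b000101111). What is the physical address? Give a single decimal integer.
vaddr = 47 = 0b000101111
Split: l1_idx=0, l2_idx=2, offset=15
L1[0] = 3
L2[3][2] = 22
paddr = 22 * 16 + 15 = 367

Answer: 367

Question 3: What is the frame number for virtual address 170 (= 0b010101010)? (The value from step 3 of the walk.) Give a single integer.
Answer: 59

Derivation:
vaddr = 170: l1_idx=1, l2_idx=2
L1[1] = 0; L2[0][2] = 59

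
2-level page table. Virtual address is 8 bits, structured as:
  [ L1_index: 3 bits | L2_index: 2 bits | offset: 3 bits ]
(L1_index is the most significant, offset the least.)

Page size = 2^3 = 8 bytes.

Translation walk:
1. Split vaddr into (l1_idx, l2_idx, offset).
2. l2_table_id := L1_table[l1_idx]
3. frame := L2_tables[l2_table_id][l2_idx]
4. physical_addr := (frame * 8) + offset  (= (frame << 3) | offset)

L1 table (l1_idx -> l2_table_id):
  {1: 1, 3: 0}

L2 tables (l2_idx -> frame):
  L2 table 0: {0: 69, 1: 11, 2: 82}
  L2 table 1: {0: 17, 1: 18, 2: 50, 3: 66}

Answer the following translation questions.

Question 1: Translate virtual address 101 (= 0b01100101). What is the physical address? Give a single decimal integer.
vaddr = 101 = 0b01100101
Split: l1_idx=3, l2_idx=0, offset=5
L1[3] = 0
L2[0][0] = 69
paddr = 69 * 8 + 5 = 557

Answer: 557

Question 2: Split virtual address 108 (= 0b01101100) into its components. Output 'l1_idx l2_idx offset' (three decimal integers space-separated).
vaddr = 108 = 0b01101100
  top 3 bits -> l1_idx = 3
  next 2 bits -> l2_idx = 1
  bottom 3 bits -> offset = 4

Answer: 3 1 4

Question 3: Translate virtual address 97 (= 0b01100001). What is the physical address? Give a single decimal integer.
Answer: 553

Derivation:
vaddr = 97 = 0b01100001
Split: l1_idx=3, l2_idx=0, offset=1
L1[3] = 0
L2[0][0] = 69
paddr = 69 * 8 + 1 = 553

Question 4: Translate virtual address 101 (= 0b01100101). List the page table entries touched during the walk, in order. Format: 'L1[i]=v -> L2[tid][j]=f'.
Answer: L1[3]=0 -> L2[0][0]=69

Derivation:
vaddr = 101 = 0b01100101
Split: l1_idx=3, l2_idx=0, offset=5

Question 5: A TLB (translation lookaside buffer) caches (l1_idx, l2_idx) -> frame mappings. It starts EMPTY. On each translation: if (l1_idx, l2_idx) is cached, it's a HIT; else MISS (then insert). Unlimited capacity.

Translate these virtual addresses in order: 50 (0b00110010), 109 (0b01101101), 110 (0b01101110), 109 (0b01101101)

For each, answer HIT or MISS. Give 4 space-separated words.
Answer: MISS MISS HIT HIT

Derivation:
vaddr=50: (1,2) not in TLB -> MISS, insert
vaddr=109: (3,1) not in TLB -> MISS, insert
vaddr=110: (3,1) in TLB -> HIT
vaddr=109: (3,1) in TLB -> HIT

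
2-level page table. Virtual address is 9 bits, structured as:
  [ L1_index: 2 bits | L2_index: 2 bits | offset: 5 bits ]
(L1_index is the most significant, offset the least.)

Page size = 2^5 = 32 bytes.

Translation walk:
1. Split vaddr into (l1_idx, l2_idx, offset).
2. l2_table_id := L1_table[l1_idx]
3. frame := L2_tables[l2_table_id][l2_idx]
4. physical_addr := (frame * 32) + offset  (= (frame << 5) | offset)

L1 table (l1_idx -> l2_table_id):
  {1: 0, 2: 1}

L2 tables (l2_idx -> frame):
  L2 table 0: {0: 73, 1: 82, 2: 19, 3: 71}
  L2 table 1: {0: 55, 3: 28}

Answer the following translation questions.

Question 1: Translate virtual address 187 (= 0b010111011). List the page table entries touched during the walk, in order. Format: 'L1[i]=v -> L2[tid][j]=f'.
vaddr = 187 = 0b010111011
Split: l1_idx=1, l2_idx=1, offset=27

Answer: L1[1]=0 -> L2[0][1]=82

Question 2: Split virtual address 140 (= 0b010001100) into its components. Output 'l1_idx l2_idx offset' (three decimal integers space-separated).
Answer: 1 0 12

Derivation:
vaddr = 140 = 0b010001100
  top 2 bits -> l1_idx = 1
  next 2 bits -> l2_idx = 0
  bottom 5 bits -> offset = 12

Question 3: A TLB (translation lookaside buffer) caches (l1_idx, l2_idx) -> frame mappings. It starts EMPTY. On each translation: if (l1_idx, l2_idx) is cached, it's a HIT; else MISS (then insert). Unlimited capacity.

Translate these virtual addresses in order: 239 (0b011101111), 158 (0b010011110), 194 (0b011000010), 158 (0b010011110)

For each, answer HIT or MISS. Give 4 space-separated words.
Answer: MISS MISS MISS HIT

Derivation:
vaddr=239: (1,3) not in TLB -> MISS, insert
vaddr=158: (1,0) not in TLB -> MISS, insert
vaddr=194: (1,2) not in TLB -> MISS, insert
vaddr=158: (1,0) in TLB -> HIT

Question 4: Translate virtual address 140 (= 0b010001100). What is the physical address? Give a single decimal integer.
vaddr = 140 = 0b010001100
Split: l1_idx=1, l2_idx=0, offset=12
L1[1] = 0
L2[0][0] = 73
paddr = 73 * 32 + 12 = 2348

Answer: 2348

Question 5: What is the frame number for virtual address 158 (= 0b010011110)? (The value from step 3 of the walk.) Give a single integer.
Answer: 73

Derivation:
vaddr = 158: l1_idx=1, l2_idx=0
L1[1] = 0; L2[0][0] = 73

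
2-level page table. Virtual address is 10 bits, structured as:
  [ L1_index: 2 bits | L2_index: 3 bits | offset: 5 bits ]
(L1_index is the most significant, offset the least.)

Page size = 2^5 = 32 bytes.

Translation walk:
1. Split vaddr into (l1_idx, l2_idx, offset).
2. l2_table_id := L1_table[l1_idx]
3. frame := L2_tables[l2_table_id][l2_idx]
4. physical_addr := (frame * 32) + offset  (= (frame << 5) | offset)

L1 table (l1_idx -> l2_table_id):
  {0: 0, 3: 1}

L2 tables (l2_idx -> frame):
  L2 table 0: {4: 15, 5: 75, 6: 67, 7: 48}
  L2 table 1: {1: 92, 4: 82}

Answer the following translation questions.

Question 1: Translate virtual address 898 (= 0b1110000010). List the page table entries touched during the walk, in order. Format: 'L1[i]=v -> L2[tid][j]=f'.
Answer: L1[3]=1 -> L2[1][4]=82

Derivation:
vaddr = 898 = 0b1110000010
Split: l1_idx=3, l2_idx=4, offset=2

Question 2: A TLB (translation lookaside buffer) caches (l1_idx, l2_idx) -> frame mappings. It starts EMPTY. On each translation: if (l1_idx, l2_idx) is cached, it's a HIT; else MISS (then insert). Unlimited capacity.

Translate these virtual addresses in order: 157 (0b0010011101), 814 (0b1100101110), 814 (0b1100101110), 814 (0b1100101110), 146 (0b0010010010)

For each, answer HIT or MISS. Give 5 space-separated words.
vaddr=157: (0,4) not in TLB -> MISS, insert
vaddr=814: (3,1) not in TLB -> MISS, insert
vaddr=814: (3,1) in TLB -> HIT
vaddr=814: (3,1) in TLB -> HIT
vaddr=146: (0,4) in TLB -> HIT

Answer: MISS MISS HIT HIT HIT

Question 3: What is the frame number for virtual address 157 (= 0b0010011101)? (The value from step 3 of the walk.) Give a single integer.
Answer: 15

Derivation:
vaddr = 157: l1_idx=0, l2_idx=4
L1[0] = 0; L2[0][4] = 15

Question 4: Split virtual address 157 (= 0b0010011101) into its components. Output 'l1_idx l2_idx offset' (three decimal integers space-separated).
vaddr = 157 = 0b0010011101
  top 2 bits -> l1_idx = 0
  next 3 bits -> l2_idx = 4
  bottom 5 bits -> offset = 29

Answer: 0 4 29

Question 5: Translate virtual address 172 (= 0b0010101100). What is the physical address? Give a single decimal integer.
vaddr = 172 = 0b0010101100
Split: l1_idx=0, l2_idx=5, offset=12
L1[0] = 0
L2[0][5] = 75
paddr = 75 * 32 + 12 = 2412

Answer: 2412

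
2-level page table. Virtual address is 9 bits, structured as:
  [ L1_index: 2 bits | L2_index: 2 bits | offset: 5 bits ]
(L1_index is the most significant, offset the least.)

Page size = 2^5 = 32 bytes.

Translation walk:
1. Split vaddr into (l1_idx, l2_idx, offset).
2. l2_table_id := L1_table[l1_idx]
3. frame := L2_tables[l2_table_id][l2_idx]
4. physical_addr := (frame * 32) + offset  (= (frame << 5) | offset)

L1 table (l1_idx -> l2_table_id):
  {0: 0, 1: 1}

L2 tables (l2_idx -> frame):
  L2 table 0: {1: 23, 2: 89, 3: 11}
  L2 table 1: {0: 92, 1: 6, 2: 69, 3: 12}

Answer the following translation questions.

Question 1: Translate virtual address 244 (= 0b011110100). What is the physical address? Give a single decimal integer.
vaddr = 244 = 0b011110100
Split: l1_idx=1, l2_idx=3, offset=20
L1[1] = 1
L2[1][3] = 12
paddr = 12 * 32 + 20 = 404

Answer: 404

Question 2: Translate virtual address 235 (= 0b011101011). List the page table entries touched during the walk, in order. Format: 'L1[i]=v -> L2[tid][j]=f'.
Answer: L1[1]=1 -> L2[1][3]=12

Derivation:
vaddr = 235 = 0b011101011
Split: l1_idx=1, l2_idx=3, offset=11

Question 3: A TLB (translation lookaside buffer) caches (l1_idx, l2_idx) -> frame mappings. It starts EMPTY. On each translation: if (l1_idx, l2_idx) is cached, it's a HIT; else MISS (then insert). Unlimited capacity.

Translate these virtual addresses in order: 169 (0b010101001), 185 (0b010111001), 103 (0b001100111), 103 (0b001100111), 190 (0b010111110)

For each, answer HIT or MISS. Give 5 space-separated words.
Answer: MISS HIT MISS HIT HIT

Derivation:
vaddr=169: (1,1) not in TLB -> MISS, insert
vaddr=185: (1,1) in TLB -> HIT
vaddr=103: (0,3) not in TLB -> MISS, insert
vaddr=103: (0,3) in TLB -> HIT
vaddr=190: (1,1) in TLB -> HIT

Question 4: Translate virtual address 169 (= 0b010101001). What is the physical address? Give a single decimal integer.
vaddr = 169 = 0b010101001
Split: l1_idx=1, l2_idx=1, offset=9
L1[1] = 1
L2[1][1] = 6
paddr = 6 * 32 + 9 = 201

Answer: 201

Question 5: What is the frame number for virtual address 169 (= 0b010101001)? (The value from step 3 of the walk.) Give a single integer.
vaddr = 169: l1_idx=1, l2_idx=1
L1[1] = 1; L2[1][1] = 6

Answer: 6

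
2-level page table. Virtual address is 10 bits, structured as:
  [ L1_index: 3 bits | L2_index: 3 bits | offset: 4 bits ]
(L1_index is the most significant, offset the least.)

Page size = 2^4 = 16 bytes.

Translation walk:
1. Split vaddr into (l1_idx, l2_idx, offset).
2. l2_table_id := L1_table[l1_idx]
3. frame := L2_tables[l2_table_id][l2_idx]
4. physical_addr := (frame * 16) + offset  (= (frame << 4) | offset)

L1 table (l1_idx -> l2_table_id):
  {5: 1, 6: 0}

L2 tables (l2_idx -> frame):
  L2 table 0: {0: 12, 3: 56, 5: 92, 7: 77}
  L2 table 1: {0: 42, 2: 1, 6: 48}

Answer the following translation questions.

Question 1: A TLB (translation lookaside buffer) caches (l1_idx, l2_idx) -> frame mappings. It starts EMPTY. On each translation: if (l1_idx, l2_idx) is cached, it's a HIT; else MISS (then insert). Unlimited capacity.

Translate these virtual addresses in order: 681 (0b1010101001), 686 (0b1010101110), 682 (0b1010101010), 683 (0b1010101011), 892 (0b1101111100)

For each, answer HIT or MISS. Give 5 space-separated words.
Answer: MISS HIT HIT HIT MISS

Derivation:
vaddr=681: (5,2) not in TLB -> MISS, insert
vaddr=686: (5,2) in TLB -> HIT
vaddr=682: (5,2) in TLB -> HIT
vaddr=683: (5,2) in TLB -> HIT
vaddr=892: (6,7) not in TLB -> MISS, insert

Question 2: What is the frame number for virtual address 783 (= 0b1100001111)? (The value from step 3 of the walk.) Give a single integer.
vaddr = 783: l1_idx=6, l2_idx=0
L1[6] = 0; L2[0][0] = 12

Answer: 12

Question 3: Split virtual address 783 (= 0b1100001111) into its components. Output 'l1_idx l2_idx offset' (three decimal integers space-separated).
Answer: 6 0 15

Derivation:
vaddr = 783 = 0b1100001111
  top 3 bits -> l1_idx = 6
  next 3 bits -> l2_idx = 0
  bottom 4 bits -> offset = 15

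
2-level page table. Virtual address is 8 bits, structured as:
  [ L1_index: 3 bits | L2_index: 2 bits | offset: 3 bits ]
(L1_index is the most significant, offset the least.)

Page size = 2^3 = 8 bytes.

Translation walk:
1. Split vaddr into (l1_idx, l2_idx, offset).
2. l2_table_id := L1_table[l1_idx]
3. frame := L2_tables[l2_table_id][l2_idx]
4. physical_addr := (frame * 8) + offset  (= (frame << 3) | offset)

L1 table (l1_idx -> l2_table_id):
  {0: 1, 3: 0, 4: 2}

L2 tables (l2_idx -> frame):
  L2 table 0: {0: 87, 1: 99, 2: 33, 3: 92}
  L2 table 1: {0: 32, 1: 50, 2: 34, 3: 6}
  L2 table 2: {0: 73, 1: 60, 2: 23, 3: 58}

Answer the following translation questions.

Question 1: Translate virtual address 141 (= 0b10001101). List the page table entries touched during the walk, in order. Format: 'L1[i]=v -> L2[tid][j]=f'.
vaddr = 141 = 0b10001101
Split: l1_idx=4, l2_idx=1, offset=5

Answer: L1[4]=2 -> L2[2][1]=60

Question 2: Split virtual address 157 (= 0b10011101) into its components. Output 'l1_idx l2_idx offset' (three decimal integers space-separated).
vaddr = 157 = 0b10011101
  top 3 bits -> l1_idx = 4
  next 2 bits -> l2_idx = 3
  bottom 3 bits -> offset = 5

Answer: 4 3 5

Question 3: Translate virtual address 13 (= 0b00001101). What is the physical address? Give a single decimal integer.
Answer: 405

Derivation:
vaddr = 13 = 0b00001101
Split: l1_idx=0, l2_idx=1, offset=5
L1[0] = 1
L2[1][1] = 50
paddr = 50 * 8 + 5 = 405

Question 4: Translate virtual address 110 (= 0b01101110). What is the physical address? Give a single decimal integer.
vaddr = 110 = 0b01101110
Split: l1_idx=3, l2_idx=1, offset=6
L1[3] = 0
L2[0][1] = 99
paddr = 99 * 8 + 6 = 798

Answer: 798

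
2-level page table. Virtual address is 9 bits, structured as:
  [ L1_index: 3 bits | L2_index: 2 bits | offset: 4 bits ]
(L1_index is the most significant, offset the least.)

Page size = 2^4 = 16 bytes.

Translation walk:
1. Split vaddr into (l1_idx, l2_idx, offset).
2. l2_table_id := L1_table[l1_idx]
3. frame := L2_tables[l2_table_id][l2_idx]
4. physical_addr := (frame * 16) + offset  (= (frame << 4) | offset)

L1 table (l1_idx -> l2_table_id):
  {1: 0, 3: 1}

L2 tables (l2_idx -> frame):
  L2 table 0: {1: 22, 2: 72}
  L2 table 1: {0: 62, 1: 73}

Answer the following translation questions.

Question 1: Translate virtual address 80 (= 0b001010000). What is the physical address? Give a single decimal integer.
vaddr = 80 = 0b001010000
Split: l1_idx=1, l2_idx=1, offset=0
L1[1] = 0
L2[0][1] = 22
paddr = 22 * 16 + 0 = 352

Answer: 352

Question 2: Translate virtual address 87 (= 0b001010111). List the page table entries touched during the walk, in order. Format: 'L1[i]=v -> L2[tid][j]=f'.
vaddr = 87 = 0b001010111
Split: l1_idx=1, l2_idx=1, offset=7

Answer: L1[1]=0 -> L2[0][1]=22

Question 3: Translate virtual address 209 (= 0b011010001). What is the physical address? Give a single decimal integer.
Answer: 1169

Derivation:
vaddr = 209 = 0b011010001
Split: l1_idx=3, l2_idx=1, offset=1
L1[3] = 1
L2[1][1] = 73
paddr = 73 * 16 + 1 = 1169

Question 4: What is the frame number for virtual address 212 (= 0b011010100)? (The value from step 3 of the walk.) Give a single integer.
vaddr = 212: l1_idx=3, l2_idx=1
L1[3] = 1; L2[1][1] = 73

Answer: 73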